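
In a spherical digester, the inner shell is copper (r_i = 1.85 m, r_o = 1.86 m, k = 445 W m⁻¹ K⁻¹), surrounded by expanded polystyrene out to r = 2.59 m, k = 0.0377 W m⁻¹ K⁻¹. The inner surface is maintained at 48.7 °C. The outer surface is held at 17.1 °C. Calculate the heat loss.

Treat each layer as a resistance in series:
  R_copper = (1/1.85 − 1/1.86)/(4πk) = 0.002906/(4π·445) = 5.197×10^-7 K/W
  R_expanded polystyrene = (1/1.86 − 1/2.59)/(4πk) = 0.1515/(4π·0.0377) = 0.3199 K/W
ΣR = 5.197×10^-7 + 0.3199 = 0.3199 K/W
Q = ΔT/ΣR = (48.7 °C − 17.1 °C)/0.3199 = 98.8 W

Q = 98.8 W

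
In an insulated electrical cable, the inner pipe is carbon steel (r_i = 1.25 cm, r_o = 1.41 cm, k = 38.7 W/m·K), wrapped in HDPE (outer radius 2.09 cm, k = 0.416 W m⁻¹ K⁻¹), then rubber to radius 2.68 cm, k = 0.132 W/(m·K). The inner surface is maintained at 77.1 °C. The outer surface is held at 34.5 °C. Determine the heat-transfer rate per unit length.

Q' = 94.5 W/m

Series thermal resistances, inner to outer:
  R'_carbon steel = ln(0.0141/0.0125)/(2πk) = 0.1204/(2π·38.7) = 4.953×10^-4 m·K/W
  R'_HDPE = ln(0.0209/0.0141)/(2πk) = 0.3936/(2π·0.416) = 0.1506 m·K/W
  R'_rubber = ln(0.0268/0.0209)/(2πk) = 0.2487/(2π·0.132) = 0.2998 m·K/W
ΣR = 4.953×10^-4 + 0.1506 + 0.2998 = 0.4509 m·K/W
Q' = ΔT/ΣR = (77.1 °C − 34.5 °C)/0.4509 = 94.5 W/m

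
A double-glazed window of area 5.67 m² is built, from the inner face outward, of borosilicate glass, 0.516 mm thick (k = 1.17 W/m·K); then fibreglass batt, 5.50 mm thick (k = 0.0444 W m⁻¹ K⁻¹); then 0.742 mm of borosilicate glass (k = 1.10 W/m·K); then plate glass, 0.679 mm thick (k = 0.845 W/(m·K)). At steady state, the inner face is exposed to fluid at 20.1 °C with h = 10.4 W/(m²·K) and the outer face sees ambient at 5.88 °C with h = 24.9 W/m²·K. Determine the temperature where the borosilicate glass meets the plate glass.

Series thermal resistances, inner to outer:
  R_conv,in = 1/(hA) = 1/(10.4·5.67) = 0.01696 K/W
  R_borosilicate glass = L/(kA) = 5.16×10^-4/(1.17·5.67) = 7.778×10^-5 K/W
  R_fibreglass batt = L/(kA) = 0.00550/(0.0444·5.67) = 0.02185 K/W
  R_borosilicate glass = L/(kA) = 7.42×10^-4/(1.10·5.67) = 1.190×10^-4 K/W
  R_plate glass = L/(kA) = 6.79×10^-4/(0.845·5.67) = 1.417×10^-4 K/W
  R_conv,out = 1/(hA) = 1/(24.9·5.67) = 0.007083 K/W
ΣR = 0.01696 + 7.778×10^-5 + 0.02185 + 1.190×10^-4 + 1.417×10^-4 + 0.007083 = 0.04623 K/W
Q = ΔT/ΣR = (20.1 °C − 5.88 °C)/0.04623 = 307.6 W
From the inner boundary to the borosilicate glass/plate glass interface, ΣR_partial = 0.03901 K/W.
T_interface = T_in − Q·ΣR_partial = 20.1 °C − (307.6)(0.03901) = 8.10 °C

T = 8.10 °C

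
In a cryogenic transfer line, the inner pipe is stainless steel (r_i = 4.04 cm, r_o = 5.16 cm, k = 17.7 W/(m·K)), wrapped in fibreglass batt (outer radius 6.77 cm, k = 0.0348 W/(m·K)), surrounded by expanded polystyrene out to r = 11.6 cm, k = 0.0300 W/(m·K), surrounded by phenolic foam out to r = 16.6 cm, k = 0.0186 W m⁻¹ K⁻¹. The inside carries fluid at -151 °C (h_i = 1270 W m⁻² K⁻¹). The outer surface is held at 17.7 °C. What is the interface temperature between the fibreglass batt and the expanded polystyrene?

T = -122 °C

Resistance network (inner→outer):
  R'_conv,in = 1/(2πr h) = 1/(2π·0.0404·1270) = 0.003102 m·K/W
  R'_stainless steel = ln(0.0516/0.0404)/(2πk) = 0.2447/(2π·17.7) = 0.002200 m·K/W
  R'_fibreglass batt = ln(0.0677/0.0516)/(2πk) = 0.2716/(2π·0.0348) = 1.242 m·K/W
  R'_expanded polystyrene = ln(0.116/0.0677)/(2πk) = 0.5385/(2π·0.0300) = 2.857 m·K/W
  R'_phenolic foam = ln(0.166/0.116)/(2πk) = 0.3584/(2π·0.0186) = 3.067 m·K/W
ΣR = 0.003102 + 0.002200 + 1.242 + 2.857 + 3.067 = 7.171 m·K/W
Q' = ΔT/ΣR = (-151 °C − 17.7 °C)/7.171 = -23.53 W/m
From the inner boundary to the fibreglass batt/expanded polystyrene interface, ΣR_partial = 1.247 m·K/W.
T_interface = T_in − Q'·ΣR_partial = -151 °C − (-23.53)(1.247) = -122 °C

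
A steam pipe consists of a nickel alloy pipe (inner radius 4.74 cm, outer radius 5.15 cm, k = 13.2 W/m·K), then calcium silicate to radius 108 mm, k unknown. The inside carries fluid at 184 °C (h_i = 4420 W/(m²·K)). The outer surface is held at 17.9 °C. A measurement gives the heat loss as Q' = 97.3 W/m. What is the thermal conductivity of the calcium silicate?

k = 0.0691 W/m·K

ΣR = ΔT/Q' = |184 − 17.9|/97.3 = 1.707 m·K/W
Known resistances:
  R'_conv,in = 1/(2πr h) = 1/(2π·0.0474·4420) = 7.597×10^-4 m·K/W
  R'_nickel alloy = ln(0.0515/0.0474)/(2πk) = 0.08296/(2π·13.2) = 0.001000 m·K/W
R_calcium silicate = ΣR − ΣR_known = 1.707 − 0.001760 = 1.705 m·K/W
ln(r₂/r₁)/(2πk) = 1.705 ⇒ k = 0.7405/(2π·1.705) = 0.0691 W/m·K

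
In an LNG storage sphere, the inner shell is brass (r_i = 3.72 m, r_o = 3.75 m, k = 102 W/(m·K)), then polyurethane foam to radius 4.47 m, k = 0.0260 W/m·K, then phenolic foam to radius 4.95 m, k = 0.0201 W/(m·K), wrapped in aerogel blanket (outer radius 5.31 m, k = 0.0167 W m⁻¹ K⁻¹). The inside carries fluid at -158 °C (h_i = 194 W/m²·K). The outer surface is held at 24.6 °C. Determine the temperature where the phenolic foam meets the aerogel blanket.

T = -17.6 °C

Resistance network (inner→outer):
  R_conv,in = 1/(4πr²h) = 1/(4π·3.72²·194) = 2.964×10^-5 K/W
  R_brass = (1/3.72 − 1/3.75)/(4πk) = 0.002151/(4π·102) = 1.678×10^-6 K/W
  R_polyurethane foam = (1/3.75 − 1/4.47)/(4πk) = 0.04295/(4π·0.0260) = 0.1315 K/W
  R_phenolic foam = (1/4.47 − 1/4.95)/(4πk) = 0.02169/(4π·0.0201) = 0.08589 K/W
  R_aerogel blanket = (1/4.95 − 1/5.31)/(4πk) = 0.01370/(4π·0.0167) = 0.06526 K/W
ΣR = 2.964×10^-5 + 1.678×10^-6 + 0.1315 + 0.08589 + 0.06526 = 0.2827 K/W
Q = ΔT/ΣR = (-158 °C − 24.6 °C)/0.2827 = -645.9 W
From the inner boundary to the phenolic foam/aerogel blanket interface, ΣR_partial = 0.2174 K/W.
T_interface = T_in − Q·ΣR_partial = -158 °C − (-645.9)(0.2174) = -17.6 °C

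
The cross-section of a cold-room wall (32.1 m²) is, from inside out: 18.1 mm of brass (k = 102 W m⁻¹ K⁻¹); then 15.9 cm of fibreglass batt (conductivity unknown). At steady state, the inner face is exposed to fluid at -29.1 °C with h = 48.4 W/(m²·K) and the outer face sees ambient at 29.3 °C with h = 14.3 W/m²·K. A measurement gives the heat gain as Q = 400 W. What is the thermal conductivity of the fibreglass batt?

k = 0.0346 W/m·K

ΣR = ΔT/Q = |-29.1 − 29.3|/400 = 0.1460 K/W
Known resistances:
  R_conv,in = 1/(hA) = 1/(48.4·32.1) = 6.436×10^-4 K/W
  R_brass = L/(kA) = 0.0181/(102·32.1) = 5.528×10^-6 K/W
  R_conv,out = 1/(hA) = 1/(14.3·32.1) = 0.002179 K/W
R_fibreglass batt = ΣR − ΣR_known = 0.1460 − 0.002828 = 0.1432 K/W
L/(kA) = 0.1432 ⇒ k = 0.159/(0.1432·32.1) = 0.0346 W/m·K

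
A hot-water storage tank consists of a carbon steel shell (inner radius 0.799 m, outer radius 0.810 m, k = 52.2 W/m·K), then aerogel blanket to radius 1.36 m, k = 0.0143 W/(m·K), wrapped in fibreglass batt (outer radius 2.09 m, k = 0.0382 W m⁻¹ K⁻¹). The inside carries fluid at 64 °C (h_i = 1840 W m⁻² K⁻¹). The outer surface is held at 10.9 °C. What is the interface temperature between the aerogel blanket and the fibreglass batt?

Series thermal resistances, inner to outer:
  R_conv,in = 1/(4πr²h) = 1/(4π·0.799²·1840) = 6.775×10^-5 K/W
  R_carbon steel = (1/0.799 − 1/0.810)/(4πk) = 0.01700/(4π·52.2) = 2.591×10^-5 K/W
  R_aerogel blanket = (1/0.810 − 1/1.36)/(4πk) = 0.4993/(4π·0.0143) = 2.778 K/W
  R_fibreglass batt = (1/1.36 − 1/2.09)/(4πk) = 0.2568/(4π·0.0382) = 0.5350 K/W
ΣR = 6.775×10^-5 + 2.591×10^-5 + 2.778 + 0.5350 = 3.313 K/W
Q = ΔT/ΣR = (64 °C − 10.9 °C)/3.313 = 16.03 W
From the inner boundary to the aerogel blanket/fibreglass batt interface, ΣR_partial = 2.778 K/W.
T_interface = T_in − Q·ΣR_partial = 64 °C − (16.03)(2.778) = 19.5 °C

T = 19.5 °C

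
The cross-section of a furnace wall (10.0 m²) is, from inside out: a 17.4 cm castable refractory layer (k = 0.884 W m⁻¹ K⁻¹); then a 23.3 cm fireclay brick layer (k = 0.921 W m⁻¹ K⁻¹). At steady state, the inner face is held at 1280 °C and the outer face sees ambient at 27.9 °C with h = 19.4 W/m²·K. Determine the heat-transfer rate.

Series thermal resistances, inner to outer:
  R_castable refractory = L/(kA) = 0.174/(0.884·10.0) = 0.01968 K/W
  R_fireclay brick = L/(kA) = 0.233/(0.921·10.0) = 0.02530 K/W
  R_conv,out = 1/(hA) = 1/(19.4·10.0) = 0.005155 K/W
ΣR = 0.01968 + 0.02530 + 0.005155 = 0.05013 K/W
Q = ΔT/ΣR = (1280 °C − 27.9 °C)/0.05013 = 25000 W

Q = 25000 W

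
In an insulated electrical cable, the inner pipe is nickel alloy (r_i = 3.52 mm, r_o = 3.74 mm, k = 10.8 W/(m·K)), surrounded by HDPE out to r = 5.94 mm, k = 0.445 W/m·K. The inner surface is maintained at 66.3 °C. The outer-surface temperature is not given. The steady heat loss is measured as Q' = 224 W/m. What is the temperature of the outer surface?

Series resistances:
  R'_nickel alloy = ln(0.00374/0.00352)/(2πk) = 0.06062/(2π·10.8) = 8.934×10^-4 m·K/W
  R'_HDPE = ln(0.00594/0.00374)/(2πk) = 0.4626/(2π·0.445) = 0.1655 m·K/W
ΣR = 0.1664 m·K/W
ΔT = Q'·ΣR = 224 × 0.1664 = 37.27 K
Heat flows outward, so T_out = T_in − ΔT = 66.3 − 37.27 = 29.0 °C

T_out = 29.0 °C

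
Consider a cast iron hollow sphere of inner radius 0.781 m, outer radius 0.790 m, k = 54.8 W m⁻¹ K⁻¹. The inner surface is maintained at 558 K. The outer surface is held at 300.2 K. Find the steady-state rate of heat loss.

Q = 1.22×10^7 W

Q = 4πk·ΔT/(1/r₁ − 1/r₂) = 4π × 54.8 × 257.8 / (1/0.781 − 1/0.790) = 1.22×10^7 W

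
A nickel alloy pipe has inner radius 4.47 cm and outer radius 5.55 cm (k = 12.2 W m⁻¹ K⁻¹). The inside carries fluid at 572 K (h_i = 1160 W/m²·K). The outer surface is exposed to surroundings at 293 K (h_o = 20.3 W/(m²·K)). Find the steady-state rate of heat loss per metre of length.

Treat each layer as a resistance in series:
  R'_conv,in = 1/(2πr h) = 1/(2π·0.0447·1160) = 0.003069 m·K/W
  R'_nickel alloy = ln(0.0555/0.0447)/(2πk) = 0.2164/(2π·12.2) = 0.002823 m·K/W
  R'_conv,out = 1/(2πr h) = 1/(2π·0.0555·20.3) = 0.1413 m·K/W
ΣR = 0.003069 + 0.002823 + 0.1413 = 0.1472 m·K/W
Q' = ΔT/ΣR = (572 K − 293 K)/0.1472 = 1900 W/m

Q' = 1900 W/m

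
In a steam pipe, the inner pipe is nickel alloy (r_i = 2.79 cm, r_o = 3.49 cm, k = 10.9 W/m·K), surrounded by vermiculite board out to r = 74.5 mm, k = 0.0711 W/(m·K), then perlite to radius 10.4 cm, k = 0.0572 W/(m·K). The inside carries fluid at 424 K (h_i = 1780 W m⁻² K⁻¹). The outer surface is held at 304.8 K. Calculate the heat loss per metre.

Resistance network (inner→outer):
  R'_conv,in = 1/(2πr h) = 1/(2π·0.0279·1780) = 0.003205 m·K/W
  R'_nickel alloy = ln(0.0349/0.0279)/(2πk) = 0.2239/(2π·10.9) = 0.003269 m·K/W
  R'_vermiculite board = ln(0.0745/0.0349)/(2πk) = 0.7583/(2π·0.0711) = 1.697 m·K/W
  R'_perlite = ln(0.104/0.0745)/(2πk) = 0.3336/(2π·0.0572) = 0.9282 m·K/W
ΣR = 0.003205 + 0.003269 + 1.697 + 0.9282 = 2.632 m·K/W
Q' = ΔT/ΣR = (424 K − 304.8 K)/2.632 = 45.3 W/m

Q' = 45.3 W/m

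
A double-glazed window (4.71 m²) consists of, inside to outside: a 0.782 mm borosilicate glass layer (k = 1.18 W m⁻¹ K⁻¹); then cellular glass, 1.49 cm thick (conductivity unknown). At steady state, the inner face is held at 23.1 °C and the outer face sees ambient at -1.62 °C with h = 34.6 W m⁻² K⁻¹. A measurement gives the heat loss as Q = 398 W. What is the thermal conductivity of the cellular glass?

k = 0.0567 W/m·K

ΣR = ΔT/Q = |23.1 − -1.62|/398 = 0.06211 K/W
Known resistances:
  R_borosilicate glass = L/(kA) = 7.82×10^-4/(1.18·4.71) = 1.407×10^-4 K/W
  R_conv,out = 1/(hA) = 1/(34.6·4.71) = 0.006136 K/W
R_cellular glass = ΣR − ΣR_known = 0.06211 − 0.006277 = 0.05583 K/W
L/(kA) = 0.05583 ⇒ k = 0.0149/(0.05583·4.71) = 0.0567 W/m·K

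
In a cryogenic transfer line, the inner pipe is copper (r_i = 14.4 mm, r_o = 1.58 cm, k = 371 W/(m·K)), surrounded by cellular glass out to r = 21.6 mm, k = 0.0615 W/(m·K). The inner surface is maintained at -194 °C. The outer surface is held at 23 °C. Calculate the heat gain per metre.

Q' = 268 W/m

Series thermal resistances, inner to outer:
  R'_copper = ln(0.0158/0.0144)/(2πk) = 0.09278/(2π·371) = 3.980×10^-5 m·K/W
  R'_cellular glass = ln(0.0216/0.0158)/(2πk) = 0.3127/(2π·0.0615) = 0.8092 m·K/W
ΣR = 3.980×10^-5 + 0.8092 = 0.8092 m·K/W
Q' = ΔT/ΣR = (-194 °C − 23 °C)/0.8092 = -268 W/m
(Negative Q' ⇒ heat flows inward; heat gain = 268 W/m.)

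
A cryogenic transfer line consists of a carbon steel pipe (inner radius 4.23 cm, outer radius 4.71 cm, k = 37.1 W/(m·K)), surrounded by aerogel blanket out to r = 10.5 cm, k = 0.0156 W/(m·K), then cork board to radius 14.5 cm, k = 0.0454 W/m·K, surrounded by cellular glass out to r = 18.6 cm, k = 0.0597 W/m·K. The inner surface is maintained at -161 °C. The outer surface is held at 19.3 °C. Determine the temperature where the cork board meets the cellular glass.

T = 7.3 °C

Series thermal resistances, inner to outer:
  R'_carbon steel = ln(0.0471/0.0423)/(2πk) = 0.1075/(2π·37.1) = 4.611×10^-4 m·K/W
  R'_aerogel blanket = ln(0.105/0.0471)/(2πk) = 0.8017/(2π·0.0156) = 8.179 m·K/W
  R'_cork board = ln(0.145/0.105)/(2πk) = 0.3228/(2π·0.0454) = 1.132 m·K/W
  R'_cellular glass = ln(0.186/0.145)/(2πk) = 0.2490/(2π·0.0597) = 0.6638 m·K/W
ΣR = 4.611×10^-4 + 8.179 + 1.132 + 0.6638 = 9.975 m·K/W
Q' = ΔT/ΣR = (-161 °C − 19.3 °C)/9.975 = -18.08 W/m
From the inner boundary to the cork board/cellular glass interface, ΣR_partial = 9.311 m·K/W.
T_interface = T_in − Q'·ΣR_partial = -161 °C − (-18.08)(9.311) = 7.3 °C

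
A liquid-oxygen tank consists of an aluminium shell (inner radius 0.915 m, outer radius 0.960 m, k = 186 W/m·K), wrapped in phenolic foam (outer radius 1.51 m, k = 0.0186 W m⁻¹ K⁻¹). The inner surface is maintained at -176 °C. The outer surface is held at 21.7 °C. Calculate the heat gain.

Treat each layer as a resistance in series:
  R_aluminium = (1/0.915 − 1/0.960)/(4πk) = 0.05123/(4π·186) = 2.192×10^-5 K/W
  R_phenolic foam = (1/0.960 − 1/1.51)/(4πk) = 0.3794/(4π·0.0186) = 1.623 K/W
ΣR = 2.192×10^-5 + 1.623 = 1.623 K/W
Q = ΔT/ΣR = (-176 °C − 21.7 °C)/1.623 = -122 W
(Negative Q ⇒ heat flows inward; heat gain = 122 W.)

Q = 122 W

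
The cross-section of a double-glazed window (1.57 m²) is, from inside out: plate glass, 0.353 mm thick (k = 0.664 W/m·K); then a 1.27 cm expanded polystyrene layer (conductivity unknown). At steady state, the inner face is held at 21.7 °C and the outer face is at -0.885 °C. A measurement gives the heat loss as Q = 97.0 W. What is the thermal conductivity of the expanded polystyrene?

ΣR = ΔT/Q = |21.7 − -0.885|/97.0 = 0.2328 K/W
Known resistances:
  R_plate glass = L/(kA) = 3.53×10^-4/(0.664·1.57) = 3.386×10^-4 K/W
R_expanded polystyrene = ΣR − ΣR_known = 0.2328 − 3.386×10^-4 = 0.2325 K/W
L/(kA) = 0.2325 ⇒ k = 0.0127/(0.2325·1.57) = 0.0348 W/m·K

k = 0.0348 W/m·K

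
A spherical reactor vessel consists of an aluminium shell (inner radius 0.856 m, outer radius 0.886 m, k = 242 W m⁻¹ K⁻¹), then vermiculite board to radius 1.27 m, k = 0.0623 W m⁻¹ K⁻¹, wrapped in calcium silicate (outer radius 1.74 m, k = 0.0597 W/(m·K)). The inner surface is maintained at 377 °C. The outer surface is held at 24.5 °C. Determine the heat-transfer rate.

Resistance network (inner→outer):
  R_aluminium = (1/0.856 − 1/0.886)/(4πk) = 0.03956/(4π·242) = 1.301×10^-5 K/W
  R_vermiculite board = (1/0.886 − 1/1.27)/(4πk) = 0.3413/(4π·0.0623) = 0.4359 K/W
  R_calcium silicate = (1/1.27 − 1/1.74)/(4πk) = 0.2127/(4π·0.0597) = 0.2835 K/W
ΣR = 1.301×10^-5 + 0.4359 + 0.2835 = 0.7194 K/W
Q = ΔT/ΣR = (377 °C − 24.5 °C)/0.7194 = 490 W

Q = 490 W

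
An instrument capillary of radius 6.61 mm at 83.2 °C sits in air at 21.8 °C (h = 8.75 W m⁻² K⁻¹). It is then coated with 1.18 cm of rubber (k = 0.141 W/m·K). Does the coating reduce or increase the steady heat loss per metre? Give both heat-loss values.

increases: 22.3 → 28.6 W/m

Critical radius for a cylinder: r_cr = k/h = 0.0161 m = 1.61 cm.
Outer radius after coating: r₂ = 0.00661 + 0.0118 = 0.01841 m.
r₁ < r_cr < r₂: heat loss rises to a maximum at r_cr then falls. Whether the coating helps depends on whether Q(r₂) has dropped back below Q(r₁).
Bare: R = 1/(2πr₁h) = 2.752 m·K/W; Q = 61.4/2.752 = 22.3 W/m.
Coated: R = R_cond + R_conv = 2.144 m·K/W; Q = 61.4/2.144 = 28.6 W/m.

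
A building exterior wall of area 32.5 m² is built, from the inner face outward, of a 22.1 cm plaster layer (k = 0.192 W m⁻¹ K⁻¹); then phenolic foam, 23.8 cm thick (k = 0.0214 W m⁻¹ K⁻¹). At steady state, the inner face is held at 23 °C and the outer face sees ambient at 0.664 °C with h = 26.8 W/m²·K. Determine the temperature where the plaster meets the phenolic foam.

Resistance network (inner→outer):
  R_plaster = L/(kA) = 0.221/(0.192·32.5) = 0.03542 K/W
  R_phenolic foam = L/(kA) = 0.238/(0.0214·32.5) = 0.3422 K/W
  R_conv,out = 1/(hA) = 1/(26.8·32.5) = 0.001148 K/W
ΣR = 0.03542 + 0.3422 + 0.001148 = 0.3788 K/W
Q = ΔT/ΣR = (23 °C − 0.664 °C)/0.3788 = 58.97 W
From the inner boundary to the plaster/phenolic foam interface, ΣR_partial = 0.03542 K/W.
T_interface = T_in − Q·ΣR_partial = 23 °C − (58.97)(0.03542) = 20.9 °C

T = 20.9 °C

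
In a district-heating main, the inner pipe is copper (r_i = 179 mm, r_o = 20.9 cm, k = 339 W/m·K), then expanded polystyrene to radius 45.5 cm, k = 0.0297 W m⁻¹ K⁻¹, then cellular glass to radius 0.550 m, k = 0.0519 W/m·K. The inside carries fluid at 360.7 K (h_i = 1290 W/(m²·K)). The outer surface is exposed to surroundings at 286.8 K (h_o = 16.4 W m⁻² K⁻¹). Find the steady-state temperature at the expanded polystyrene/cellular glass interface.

Treat each layer as a resistance in series:
  R'_conv,in = 1/(2πr h) = 1/(2π·0.179·1290) = 6.893×10^-4 m·K/W
  R'_copper = ln(0.209/0.179)/(2πk) = 0.1549/(2π·339) = 7.275×10^-5 m·K/W
  R'_expanded polystyrene = ln(0.455/0.209)/(2πk) = 0.7780/(2π·0.0297) = 4.169 m·K/W
  R'_cellular glass = ln(0.550/0.455)/(2πk) = 0.1896/(2π·0.0519) = 0.5815 m·K/W
  R'_conv,out = 1/(2πr h) = 1/(2π·0.550·16.4) = 0.01764 m·K/W
ΣR = 6.893×10^-4 + 7.275×10^-5 + 4.169 + 0.5815 + 0.01764 = 4.769 m·K/W
Q' = ΔT/ΣR = (360.7 K − 286.8 K)/4.769 = 15.50 W/m
From the inner boundary to the expanded polystyrene/cellular glass interface, ΣR_partial = 4.170 m·K/W.
T_interface = T_in − Q'·ΣR_partial = 360.7 K − (15.50)(4.170) = 296.1 K

T = 296.1 K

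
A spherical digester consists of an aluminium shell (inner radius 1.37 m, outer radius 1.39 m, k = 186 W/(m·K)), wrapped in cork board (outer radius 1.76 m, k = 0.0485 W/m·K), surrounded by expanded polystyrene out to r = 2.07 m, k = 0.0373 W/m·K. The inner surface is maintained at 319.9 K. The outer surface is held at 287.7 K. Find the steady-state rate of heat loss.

Q = 74.9 W

Treat each layer as a resistance in series:
  R_aluminium = (1/1.37 − 1/1.39)/(4πk) = 0.01050/(4π·186) = 4.493×10^-6 K/W
  R_cork board = (1/1.39 − 1/1.76)/(4πk) = 0.1512/(4π·0.0485) = 0.2482 K/W
  R_expanded polystyrene = (1/1.76 − 1/2.07)/(4πk) = 0.08509/(4π·0.0373) = 0.1815 K/W
ΣR = 4.493×10^-6 + 0.2482 + 0.1815 = 0.4297 K/W
Q = ΔT/ΣR = (319.9 K − 287.7 K)/0.4297 = 74.9 W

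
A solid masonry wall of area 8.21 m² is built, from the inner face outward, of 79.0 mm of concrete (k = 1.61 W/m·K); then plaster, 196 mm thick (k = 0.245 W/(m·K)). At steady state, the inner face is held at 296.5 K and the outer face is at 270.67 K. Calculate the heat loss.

Resistance network (inner→outer):
  R_concrete = L/(kA) = 0.0790/(1.61·8.21) = 0.005977 K/W
  R_plaster = L/(kA) = 0.196/(0.245·8.21) = 0.09744 K/W
ΣR = 0.005977 + 0.09744 = 0.1034 K/W
Q = ΔT/ΣR = (296.5 K − 270.67 K)/0.1034 = 250 W

Q = 250 W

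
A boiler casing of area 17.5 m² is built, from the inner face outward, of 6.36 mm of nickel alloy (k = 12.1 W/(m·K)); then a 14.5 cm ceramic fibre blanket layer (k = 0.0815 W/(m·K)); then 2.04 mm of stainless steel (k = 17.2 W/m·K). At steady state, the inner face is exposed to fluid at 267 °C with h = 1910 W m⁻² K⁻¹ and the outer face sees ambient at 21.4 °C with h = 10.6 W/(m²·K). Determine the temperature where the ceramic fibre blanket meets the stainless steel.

Treat each layer as a resistance in series:
  R_conv,in = 1/(hA) = 1/(1910·17.5) = 2.992×10^-5 K/W
  R_nickel alloy = L/(kA) = 0.00636/(12.1·17.5) = 3.004×10^-5 K/W
  R_ceramic fibre blanket = L/(kA) = 0.145/(0.0815·17.5) = 0.1017 K/W
  R_stainless steel = L/(kA) = 0.00204/(17.2·17.5) = 6.777×10^-6 K/W
  R_conv,out = 1/(hA) = 1/(10.6·17.5) = 0.005391 K/W
ΣR = 2.992×10^-5 + 3.004×10^-5 + 0.1017 + 6.777×10^-6 + 0.005391 = 0.1072 K/W
Q = ΔT/ΣR = (267 °C − 21.4 °C)/0.1072 = 2291 W
From the inner boundary to the ceramic fibre blanket/stainless steel interface, ΣR_partial = 0.1018 K/W.
T_interface = T_in − Q·ΣR_partial = 267 °C − (2291)(0.1018) = 33.8 °C

T = 33.8 °C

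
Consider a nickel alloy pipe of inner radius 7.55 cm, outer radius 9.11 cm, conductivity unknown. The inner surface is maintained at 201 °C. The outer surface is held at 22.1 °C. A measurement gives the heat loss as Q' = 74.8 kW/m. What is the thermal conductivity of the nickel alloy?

ΣR = ΔT/Q' = |201 − 22.1|/74800 = 0.002392 m·K/W
ln(r₂/r₁)/(2πk) = 0.002392 ⇒ k = 0.1878/(2π·0.002392) = 12.5 W/m·K

k = 12.5 W/m·K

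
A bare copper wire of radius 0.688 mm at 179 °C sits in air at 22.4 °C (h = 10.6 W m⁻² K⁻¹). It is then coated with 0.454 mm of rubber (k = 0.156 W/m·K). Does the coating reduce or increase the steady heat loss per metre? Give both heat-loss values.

Critical radius for a cylinder: r_cr = k/h = 0.0147 m = 1.47 cm.
Outer radius after coating: r₂ = 6.88×10^-4 + 4.54×10^-4 = 0.001142 m.
Since r₁ < r_cr and r₂ ≤ r_cr, the coating moves toward the maximum at r_cr — heat loss rises.
Bare: R = 1/(2πr₁h) = 21.82 m·K/W; Q = 156.6/21.82 = 7.18 W/m.
Coated: R = R_cond + R_conv = 13.66 m·K/W; Q = 156.6/13.66 = 11.5 W/m.

increases: 7.18 → 11.5 W/m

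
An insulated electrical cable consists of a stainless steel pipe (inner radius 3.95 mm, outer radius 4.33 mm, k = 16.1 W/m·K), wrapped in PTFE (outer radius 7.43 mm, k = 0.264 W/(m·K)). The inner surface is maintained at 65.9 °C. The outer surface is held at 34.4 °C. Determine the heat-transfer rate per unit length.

Q' = 96.5 W/m

Resistance network (inner→outer):
  R'_stainless steel = ln(0.00433/0.00395)/(2πk) = 0.09185/(2π·16.1) = 9.080×10^-4 m·K/W
  R'_PTFE = ln(0.00743/0.00433)/(2πk) = 0.5400/(2π·0.264) = 0.3255 m·K/W
ΣR = 9.080×10^-4 + 0.3255 = 0.3264 m·K/W
Q' = ΔT/ΣR = (65.9 °C − 34.4 °C)/0.3264 = 96.5 W/m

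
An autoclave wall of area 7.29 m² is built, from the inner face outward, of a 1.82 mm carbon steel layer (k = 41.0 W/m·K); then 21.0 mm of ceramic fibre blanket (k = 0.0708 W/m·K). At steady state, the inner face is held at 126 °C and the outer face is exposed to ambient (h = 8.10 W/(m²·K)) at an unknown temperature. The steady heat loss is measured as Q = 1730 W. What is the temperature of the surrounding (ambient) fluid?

Series resistances:
  R_carbon steel = L/(kA) = 0.00182/(41.0·7.29) = 6.089×10^-6 K/W
  R_ceramic fibre blanket = L/(kA) = 0.0210/(0.0708·7.29) = 0.04069 K/W
  R_conv,out = 1/(hA) = 1/(8.10·7.29) = 0.01694 K/W
ΣR = 0.05763 K/W
ΔT = Q·ΣR = 1730 × 0.05763 = 99.70 K
Heat flows outward, so T_out = T_in − ΔT = 126 − 99.70 = 26.3 °C

T_out = 26.3 °C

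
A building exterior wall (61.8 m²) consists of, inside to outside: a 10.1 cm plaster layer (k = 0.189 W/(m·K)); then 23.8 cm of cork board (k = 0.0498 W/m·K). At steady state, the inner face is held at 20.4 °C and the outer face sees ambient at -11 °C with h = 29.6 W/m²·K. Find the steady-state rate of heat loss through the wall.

Q = 363 W

Resistance network (inner→outer):
  R_plaster = L/(kA) = 0.101/(0.189·61.8) = 0.008647 K/W
  R_cork board = L/(kA) = 0.238/(0.0498·61.8) = 0.07733 K/W
  R_conv,out = 1/(hA) = 1/(29.6·61.8) = 5.467×10^-4 K/W
ΣR = 0.008647 + 0.07733 + 5.467×10^-4 = 0.08652 K/W
Q = ΔT/ΣR = (20.4 °C − -11 °C)/0.08652 = 363 W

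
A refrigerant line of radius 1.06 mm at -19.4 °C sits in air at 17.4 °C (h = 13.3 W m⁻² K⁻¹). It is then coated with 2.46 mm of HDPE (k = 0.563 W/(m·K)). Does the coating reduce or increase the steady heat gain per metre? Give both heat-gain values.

Critical radius for a cylinder: r_cr = k/h = 0.0423 m = 4.23 cm.
Outer radius after coating: r₂ = 0.00106 + 0.00246 = 0.00352 m.
Since r₁ < r_cr and r₂ ≤ r_cr, the coating moves toward the maximum at r_cr — heat gain rises.
Bare: R = 1/(2πr₁h) = 11.29 m·K/W; Q = 36.8/11.29 = 3.26 W/m.
Coated: R = R_cond + R_conv = 3.739 m·K/W; Q = 36.8/3.739 = 9.84 W/m.

increases: 3.26 → 9.84 W/m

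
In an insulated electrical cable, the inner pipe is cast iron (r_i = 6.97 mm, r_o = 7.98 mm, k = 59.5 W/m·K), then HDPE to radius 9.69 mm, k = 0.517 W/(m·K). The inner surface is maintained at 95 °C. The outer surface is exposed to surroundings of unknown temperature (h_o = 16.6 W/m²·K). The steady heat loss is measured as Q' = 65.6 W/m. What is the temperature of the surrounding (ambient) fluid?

Sum the resistances:
  R'_cast iron = ln(0.00798/0.00697)/(2πk) = 0.1353/(2π·59.5) = 3.620×10^-4 m·K/W
  R'_HDPE = ln(0.00969/0.00798)/(2πk) = 0.1942/(2π·0.517) = 0.05977 m·K/W
  R'_conv,out = 1/(2πr h) = 1/(2π·0.00969·16.6) = 0.9894 m·K/W
ΣR = 1.050 m·K/W
ΔT = Q'·ΣR = 65.6 × 1.050 = 68.88 K
Heat flows outward, so T_out = T_in − ΔT = 95 − 68.88 = 26.1 °C

T_out = 26.1 °C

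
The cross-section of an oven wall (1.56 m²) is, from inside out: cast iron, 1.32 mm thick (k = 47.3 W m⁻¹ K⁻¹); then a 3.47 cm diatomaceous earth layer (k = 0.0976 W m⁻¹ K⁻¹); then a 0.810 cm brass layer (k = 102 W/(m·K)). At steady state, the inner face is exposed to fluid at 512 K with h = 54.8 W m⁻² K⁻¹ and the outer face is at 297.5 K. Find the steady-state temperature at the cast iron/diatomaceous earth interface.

T = 502 K

Series thermal resistances, inner to outer:
  R_conv,in = 1/(hA) = 1/(54.8·1.56) = 0.01170 K/W
  R_cast iron = L/(kA) = 0.00132/(47.3·1.56) = 1.789×10^-5 K/W
  R_diatomaceous earth = L/(kA) = 0.0347/(0.0976·1.56) = 0.2279 K/W
  R_brass = L/(kA) = 0.00810/(102·1.56) = 5.090×10^-5 K/W
ΣR = 0.01170 + 1.789×10^-5 + 0.2279 + 5.090×10^-5 = 0.2397 K/W
Q = ΔT/ΣR = (512 K − 297.5 K)/0.2397 = 894.9 W
From the inner boundary to the cast iron/diatomaceous earth interface, ΣR_partial = 0.01172 K/W.
T_interface = T_in − Q·ΣR_partial = 512 K − (894.9)(0.01172) = 502 K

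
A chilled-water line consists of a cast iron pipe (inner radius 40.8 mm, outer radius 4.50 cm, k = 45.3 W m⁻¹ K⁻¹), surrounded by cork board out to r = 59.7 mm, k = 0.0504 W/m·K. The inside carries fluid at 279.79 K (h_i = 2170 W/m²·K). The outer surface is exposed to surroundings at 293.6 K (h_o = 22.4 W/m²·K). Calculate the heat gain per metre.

Series thermal resistances, inner to outer:
  R'_conv,in = 1/(2πr h) = 1/(2π·0.0408·2170) = 0.001798 m·K/W
  R'_cast iron = ln(0.0450/0.0408)/(2πk) = 0.09798/(2π·45.3) = 3.442×10^-4 m·K/W
  R'_cork board = ln(0.0597/0.0450)/(2πk) = 0.2827/(2π·0.0504) = 0.8926 m·K/W
  R'_conv,out = 1/(2πr h) = 1/(2π·0.0597·22.4) = 0.1190 m·K/W
ΣR = 0.001798 + 3.442×10^-4 + 0.8926 + 0.1190 = 1.014 m·K/W
Q' = ΔT/ΣR = (279.79 K − 293.6 K)/1.014 = -13.6 W/m
(Negative Q' ⇒ heat flows inward; heat gain = 13.6 W/m.)

Q' = 13.6 W/m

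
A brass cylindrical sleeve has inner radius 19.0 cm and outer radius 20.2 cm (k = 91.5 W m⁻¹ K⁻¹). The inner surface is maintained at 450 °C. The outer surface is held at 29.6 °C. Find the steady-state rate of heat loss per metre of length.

Q' = 3.95×10^6 W/m

Q' = 2πk·ΔT/ln(r₂/r₁) = 2π × 91.5 × 420.4 / ln(0.202/0.190) = 3.95×10^6 W/m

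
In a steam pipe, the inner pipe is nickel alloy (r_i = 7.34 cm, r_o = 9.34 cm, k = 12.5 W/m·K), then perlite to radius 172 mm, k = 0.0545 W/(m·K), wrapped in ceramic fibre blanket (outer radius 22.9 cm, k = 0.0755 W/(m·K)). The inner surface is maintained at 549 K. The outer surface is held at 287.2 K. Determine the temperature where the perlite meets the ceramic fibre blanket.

T = 353.3 K

Treat each layer as a resistance in series:
  R'_nickel alloy = ln(0.0934/0.0734)/(2πk) = 0.2410/(2π·12.5) = 0.003068 m·K/W
  R'_perlite = ln(0.172/0.0934)/(2πk) = 0.6106/(2π·0.0545) = 1.783 m·K/W
  R'_ceramic fibre blanket = ln(0.229/0.172)/(2πk) = 0.2862/(2π·0.0755) = 0.6034 m·K/W
ΣR = 0.003068 + 1.783 + 0.6034 = 2.389 m·K/W
Q' = ΔT/ΣR = (549 K − 287.2 K)/2.389 = 109.6 W/m
From the inner boundary to the perlite/ceramic fibre blanket interface, ΣR_partial = 1.786 m·K/W.
T_interface = T_in − Q'·ΣR_partial = 549 K − (109.6)(1.786) = 353.3 K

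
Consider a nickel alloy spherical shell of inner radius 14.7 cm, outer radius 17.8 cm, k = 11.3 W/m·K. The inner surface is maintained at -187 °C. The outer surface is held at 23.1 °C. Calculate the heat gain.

Q = 25.2 kW

Q = 4πk·ΔT/(1/r₁ − 1/r₂) = 4π × 11.3 × 210.1 / (1/0.147 − 1/0.178) = 25200 W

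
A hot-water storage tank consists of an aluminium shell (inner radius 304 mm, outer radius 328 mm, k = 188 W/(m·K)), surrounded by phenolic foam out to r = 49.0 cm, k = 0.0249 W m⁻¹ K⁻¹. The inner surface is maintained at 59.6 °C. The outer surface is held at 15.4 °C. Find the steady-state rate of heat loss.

Q = 13.7 W

Resistance network (inner→outer):
  R_aluminium = (1/0.304 − 1/0.328)/(4πk) = 0.2407/(4π·188) = 1.019×10^-4 K/W
  R_phenolic foam = (1/0.328 − 1/0.490)/(4πk) = 1.008/(4π·0.0249) = 3.221 K/W
ΣR = 1.019×10^-4 + 3.221 = 3.221 K/W
Q = ΔT/ΣR = (59.6 °C − 15.4 °C)/3.221 = 13.7 W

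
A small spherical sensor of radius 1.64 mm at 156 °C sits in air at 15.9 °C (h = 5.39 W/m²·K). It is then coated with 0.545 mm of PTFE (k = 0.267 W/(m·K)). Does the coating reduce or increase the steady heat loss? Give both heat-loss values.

increases: 0.0255 → 0.0446 W

Critical radius for a sphere: r_cr = 2k/h = 0.0991 m = 9.91 cm.
Outer radius after coating: r₂ = 0.00164 + 5.45×10^-4 = 0.002185 m.
Since r₁ < r_cr and r₂ ≤ r_cr, the coating moves toward the maximum at r_cr — heat loss rises.
Bare: R = 1/(4πr₁²h) = 5489 K/W; Q = 140.1/5489 = 0.0255 W.
Coated: R = R_cond + R_conv = 3138 K/W; Q = 140.1/3138 = 0.0446 W.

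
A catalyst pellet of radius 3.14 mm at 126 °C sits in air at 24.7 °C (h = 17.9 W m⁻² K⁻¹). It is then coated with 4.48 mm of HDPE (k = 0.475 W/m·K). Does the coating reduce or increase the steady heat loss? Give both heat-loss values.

increases: 0.225 → 0.939 W

Critical radius for a sphere: r_cr = 2k/h = 0.0531 m = 5.31 cm.
Outer radius after coating: r₂ = 0.00314 + 0.00448 = 0.00762 m.
Since r₁ < r_cr and r₂ ≤ r_cr, the coating moves toward the maximum at r_cr — heat loss rises.
Bare: R = 1/(4πr₁²h) = 450.9 K/W; Q = 101.3/450.9 = 0.225 W.
Coated: R = R_cond + R_conv = 107.9 K/W; Q = 101.3/107.9 = 0.939 W.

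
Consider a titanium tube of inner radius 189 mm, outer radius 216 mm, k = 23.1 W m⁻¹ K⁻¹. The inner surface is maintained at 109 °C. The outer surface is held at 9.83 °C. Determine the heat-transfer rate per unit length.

Q' = 1.08×10^5 W/m

Q' = 2πk·ΔT/ln(r₂/r₁) = 2π × 23.1 × 99.17 / ln(0.216/0.189) = 1.08×10^5 W/m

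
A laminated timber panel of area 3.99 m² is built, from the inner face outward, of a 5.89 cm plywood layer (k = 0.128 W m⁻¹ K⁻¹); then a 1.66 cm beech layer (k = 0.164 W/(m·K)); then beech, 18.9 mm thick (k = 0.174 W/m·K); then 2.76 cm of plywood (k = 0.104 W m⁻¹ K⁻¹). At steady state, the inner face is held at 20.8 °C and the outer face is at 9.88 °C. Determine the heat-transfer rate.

Treat each layer as a resistance in series:
  R_plywood = L/(kA) = 0.0589/(0.128·3.99) = 0.1153 K/W
  R_beech = L/(kA) = 0.0166/(0.164·3.99) = 0.02537 K/W
  R_beech = L/(kA) = 0.0189/(0.174·3.99) = 0.02722 K/W
  R_plywood = L/(kA) = 0.0276/(0.104·3.99) = 0.06651 K/W
ΣR = 0.1153 + 0.02537 + 0.02722 + 0.06651 = 0.2344 K/W
Q = ΔT/ΣR = (20.8 °C − 9.88 °C)/0.2344 = 46.6 W

Q = 46.6 W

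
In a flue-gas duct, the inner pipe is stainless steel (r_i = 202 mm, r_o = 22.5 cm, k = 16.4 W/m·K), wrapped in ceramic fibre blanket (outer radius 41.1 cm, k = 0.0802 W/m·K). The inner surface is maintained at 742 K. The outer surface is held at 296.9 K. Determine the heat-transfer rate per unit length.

Q' = 372 W/m

Series thermal resistances, inner to outer:
  R'_stainless steel = ln(0.225/0.202)/(2πk) = 0.1078/(2π·16.4) = 0.001046 m·K/W
  R'_ceramic fibre blanket = ln(0.411/0.225)/(2πk) = 0.6025/(2π·0.0802) = 1.196 m·K/W
ΣR = 0.001046 + 1.196 = 1.197 m·K/W
Q' = ΔT/ΣR = (742 K − 296.9 K)/1.197 = 372 W/m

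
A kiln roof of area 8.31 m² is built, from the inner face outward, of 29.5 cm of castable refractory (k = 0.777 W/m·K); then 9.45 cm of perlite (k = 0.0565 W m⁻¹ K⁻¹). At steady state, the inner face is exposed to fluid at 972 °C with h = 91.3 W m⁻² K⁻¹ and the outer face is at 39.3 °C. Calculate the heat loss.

Q = 3760 W

Series thermal resistances, inner to outer:
  R_conv,in = 1/(hA) = 1/(91.3·8.31) = 0.001318 K/W
  R_castable refractory = L/(kA) = 0.295/(0.777·8.31) = 0.04569 K/W
  R_perlite = L/(kA) = 0.0945/(0.0565·8.31) = 0.2013 K/W
ΣR = 0.001318 + 0.04569 + 0.2013 = 0.2483 K/W
Q = ΔT/ΣR = (972 °C − 39.3 °C)/0.2483 = 3760 W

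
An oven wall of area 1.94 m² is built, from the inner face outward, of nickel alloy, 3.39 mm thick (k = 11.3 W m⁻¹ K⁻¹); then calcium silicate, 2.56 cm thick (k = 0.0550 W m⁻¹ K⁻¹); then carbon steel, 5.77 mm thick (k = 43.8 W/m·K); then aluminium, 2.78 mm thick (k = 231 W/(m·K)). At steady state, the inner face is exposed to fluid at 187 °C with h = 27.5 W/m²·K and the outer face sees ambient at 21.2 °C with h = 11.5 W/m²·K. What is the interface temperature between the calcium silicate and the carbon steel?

T = 45.7 °C

Series thermal resistances, inner to outer:
  R_conv,in = 1/(hA) = 1/(27.5·1.94) = 0.01874 K/W
  R_nickel alloy = L/(kA) = 0.00339/(11.3·1.94) = 1.546×10^-4 K/W
  R_calcium silicate = L/(kA) = 0.0256/(0.0550·1.94) = 0.2399 K/W
  R_carbon steel = L/(kA) = 0.00577/(43.8·1.94) = 6.790×10^-5 K/W
  R_aluminium = L/(kA) = 0.00278/(231·1.94) = 6.203×10^-6 K/W
  R_conv,out = 1/(hA) = 1/(11.5·1.94) = 0.04482 K/W
ΣR = 0.01874 + 1.546×10^-4 + 0.2399 + 6.790×10^-5 + 6.203×10^-6 + 0.04482 = 0.3037 K/W
Q = ΔT/ΣR = (187 °C − 21.2 °C)/0.3037 = 545.9 W
From the inner boundary to the calcium silicate/carbon steel interface, ΣR_partial = 0.2588 K/W.
T_interface = T_in − Q·ΣR_partial = 187 °C − (545.9)(0.2588) = 45.7 °C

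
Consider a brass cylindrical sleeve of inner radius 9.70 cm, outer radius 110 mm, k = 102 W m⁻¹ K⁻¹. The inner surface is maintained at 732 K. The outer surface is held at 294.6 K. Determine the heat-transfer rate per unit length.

Q' = 2πk·ΔT/ln(r₂/r₁) = 2π × 102 × 437.4 / ln(0.110/0.0970) = 2.23×10^6 W/m

Q' = 2.23×10^6 W/m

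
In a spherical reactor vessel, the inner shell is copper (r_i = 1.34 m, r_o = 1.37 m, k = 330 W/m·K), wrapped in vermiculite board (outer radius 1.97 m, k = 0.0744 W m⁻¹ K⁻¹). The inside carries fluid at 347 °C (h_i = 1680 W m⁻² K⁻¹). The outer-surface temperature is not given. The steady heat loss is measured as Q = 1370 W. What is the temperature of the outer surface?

T_out = 21.2 °C

Sum the resistances:
  R_conv,in = 1/(4πr²h) = 1/(4π·1.34²·1680) = 2.638×10^-5 K/W
  R_copper = (1/1.34 − 1/1.37)/(4πk) = 0.01634/(4π·330) = 3.941×10^-6 K/W
  R_vermiculite board = (1/1.37 − 1/1.97)/(4πk) = 0.2223/(4π·0.0744) = 0.2378 K/W
ΣR = 0.2378 K/W
ΔT = Q·ΣR = 1370 × 0.2378 = 325.8 K
Heat flows outward, so T_out = T_in − ΔT = 347 − 325.8 = 21.2 °C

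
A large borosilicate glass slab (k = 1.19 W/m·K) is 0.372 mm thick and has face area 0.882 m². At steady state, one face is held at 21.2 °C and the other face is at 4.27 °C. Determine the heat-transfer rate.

Q = 47.8 kW

Q = kA·ΔT/L = 1.19 × 0.882 × |21.2 °C − 4.27 °C| / 3.72×10^-4 = 47800 W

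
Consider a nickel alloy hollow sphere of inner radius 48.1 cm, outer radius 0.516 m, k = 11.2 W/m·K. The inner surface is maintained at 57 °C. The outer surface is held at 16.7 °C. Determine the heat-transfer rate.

Q = 40200 W

Q = 4πk·ΔT/(1/r₁ − 1/r₂) = 4π × 11.2 × 40.3 / (1/0.481 − 1/0.516) = 40200 W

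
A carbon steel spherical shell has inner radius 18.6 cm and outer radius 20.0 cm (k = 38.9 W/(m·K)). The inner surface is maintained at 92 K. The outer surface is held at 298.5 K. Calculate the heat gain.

Q = 4πk·ΔT/(1/r₁ − 1/r₂) = 4π × 38.9 × 206.5 / (1/0.186 − 1/0.200) = 2.68×10^5 W

Q = 268 kW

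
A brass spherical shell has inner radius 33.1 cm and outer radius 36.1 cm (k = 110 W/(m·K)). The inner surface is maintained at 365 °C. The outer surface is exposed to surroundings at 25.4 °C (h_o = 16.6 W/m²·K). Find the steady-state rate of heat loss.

Treat each layer as a resistance in series:
  R_brass = (1/0.331 − 1/0.361)/(4πk) = 0.2511/(4π·110) = 1.816×10^-4 K/W
  R_conv,out = 1/(4πr²h) = 1/(4π·0.361²·16.6) = 0.03678 K/W
ΣR = 1.816×10^-4 + 0.03678 = 0.03696 K/W
Q = ΔT/ΣR = (365 °C − 25.4 °C)/0.03696 = 9190 W

Q = 9.19 kW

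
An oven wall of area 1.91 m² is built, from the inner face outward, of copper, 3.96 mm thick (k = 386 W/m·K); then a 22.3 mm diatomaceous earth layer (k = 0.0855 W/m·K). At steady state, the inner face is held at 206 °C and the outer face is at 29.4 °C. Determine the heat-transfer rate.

Treat each layer as a resistance in series:
  R_copper = L/(kA) = 0.00396/(386·1.91) = 5.371×10^-6 K/W
  R_diatomaceous earth = L/(kA) = 0.0223/(0.0855·1.91) = 0.1366 K/W
ΣR = 5.371×10^-6 + 0.1366 = 0.1366 K/W
Q = ΔT/ΣR = (206 °C − 29.4 °C)/0.1366 = 1290 W

Q = 1290 W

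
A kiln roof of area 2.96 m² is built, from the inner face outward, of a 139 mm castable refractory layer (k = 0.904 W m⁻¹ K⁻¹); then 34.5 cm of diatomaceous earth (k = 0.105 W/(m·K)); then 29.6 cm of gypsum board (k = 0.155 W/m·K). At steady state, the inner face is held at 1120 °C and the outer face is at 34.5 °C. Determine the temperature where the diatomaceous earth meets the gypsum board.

Resistance network (inner→outer):
  R_castable refractory = L/(kA) = 0.139/(0.904·2.96) = 0.05195 K/W
  R_diatomaceous earth = L/(kA) = 0.345/(0.105·2.96) = 1.110 K/W
  R_gypsum board = L/(kA) = 0.296/(0.155·2.96) = 0.6452 K/W
ΣR = 0.05195 + 1.110 + 0.6452 = 1.807 K/W
Q = ΔT/ΣR = (1120 °C − 34.5 °C)/1.807 = 600.7 W
From the inner boundary to the diatomaceous earth/gypsum board interface, ΣR_partial = 1.162 K/W.
T_interface = T_in − Q·ΣR_partial = 1120 °C − (600.7)(1.162) = 422 °C

T = 422 °C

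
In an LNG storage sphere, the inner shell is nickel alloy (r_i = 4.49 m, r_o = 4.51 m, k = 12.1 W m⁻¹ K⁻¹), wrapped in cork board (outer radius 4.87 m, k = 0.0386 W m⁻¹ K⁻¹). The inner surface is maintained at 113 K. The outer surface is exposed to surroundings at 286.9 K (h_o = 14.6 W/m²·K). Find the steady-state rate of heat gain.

Q = 5110 W

Treat each layer as a resistance in series:
  R_nickel alloy = (1/4.49 − 1/4.51)/(4πk) = 9.877×10^-4/(4π·12.1) = 6.495×10^-6 K/W
  R_cork board = (1/4.51 − 1/4.87)/(4πk) = 0.01639/(4π·0.0386) = 0.03379 K/W
  R_conv,out = 1/(4πr²h) = 1/(4π·4.87²·14.6) = 2.298×10^-4 K/W
ΣR = 6.495×10^-6 + 0.03379 + 2.298×10^-4 = 0.03403 K/W
Q = ΔT/ΣR = (113 K − 286.9 K)/0.03403 = -5110 W
(Negative Q ⇒ heat flows inward; heat gain = 5110 W.)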